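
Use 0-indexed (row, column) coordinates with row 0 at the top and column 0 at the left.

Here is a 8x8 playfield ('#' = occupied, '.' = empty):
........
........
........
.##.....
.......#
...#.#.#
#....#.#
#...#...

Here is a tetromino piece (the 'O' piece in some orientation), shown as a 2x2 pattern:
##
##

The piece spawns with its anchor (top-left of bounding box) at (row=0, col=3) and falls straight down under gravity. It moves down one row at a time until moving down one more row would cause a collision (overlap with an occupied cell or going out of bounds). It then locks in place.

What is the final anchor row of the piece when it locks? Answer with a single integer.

Answer: 3

Derivation:
Spawn at (row=0, col=3). Try each row:
  row 0: fits
  row 1: fits
  row 2: fits
  row 3: fits
  row 4: blocked -> lock at row 3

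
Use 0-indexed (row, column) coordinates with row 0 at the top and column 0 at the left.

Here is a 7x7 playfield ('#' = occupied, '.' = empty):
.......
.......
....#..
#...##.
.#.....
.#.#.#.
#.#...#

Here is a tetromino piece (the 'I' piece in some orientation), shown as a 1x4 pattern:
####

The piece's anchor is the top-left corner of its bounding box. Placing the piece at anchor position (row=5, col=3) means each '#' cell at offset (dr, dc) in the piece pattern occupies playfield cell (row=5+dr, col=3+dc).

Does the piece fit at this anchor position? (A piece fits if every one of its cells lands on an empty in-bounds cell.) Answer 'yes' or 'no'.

Check each piece cell at anchor (5, 3):
  offset (0,0) -> (5,3): occupied ('#') -> FAIL
  offset (0,1) -> (5,4): empty -> OK
  offset (0,2) -> (5,5): occupied ('#') -> FAIL
  offset (0,3) -> (5,6): empty -> OK
All cells valid: no

Answer: no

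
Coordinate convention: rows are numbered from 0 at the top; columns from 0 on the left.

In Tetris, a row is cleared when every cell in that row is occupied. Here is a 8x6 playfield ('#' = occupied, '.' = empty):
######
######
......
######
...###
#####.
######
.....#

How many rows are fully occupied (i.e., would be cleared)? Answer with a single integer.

Answer: 4

Derivation:
Check each row:
  row 0: 0 empty cells -> FULL (clear)
  row 1: 0 empty cells -> FULL (clear)
  row 2: 6 empty cells -> not full
  row 3: 0 empty cells -> FULL (clear)
  row 4: 3 empty cells -> not full
  row 5: 1 empty cell -> not full
  row 6: 0 empty cells -> FULL (clear)
  row 7: 5 empty cells -> not full
Total rows cleared: 4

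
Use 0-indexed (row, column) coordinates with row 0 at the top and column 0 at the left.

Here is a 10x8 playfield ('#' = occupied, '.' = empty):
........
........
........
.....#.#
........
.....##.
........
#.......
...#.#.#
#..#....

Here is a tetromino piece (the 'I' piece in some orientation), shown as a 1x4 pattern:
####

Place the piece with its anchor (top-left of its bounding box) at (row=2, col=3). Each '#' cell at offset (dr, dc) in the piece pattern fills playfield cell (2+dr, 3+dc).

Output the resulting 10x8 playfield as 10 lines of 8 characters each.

Fill (2+0,3+0) = (2,3)
Fill (2+0,3+1) = (2,4)
Fill (2+0,3+2) = (2,5)
Fill (2+0,3+3) = (2,6)

Answer: ........
........
...####.
.....#.#
........
.....##.
........
#.......
...#.#.#
#..#....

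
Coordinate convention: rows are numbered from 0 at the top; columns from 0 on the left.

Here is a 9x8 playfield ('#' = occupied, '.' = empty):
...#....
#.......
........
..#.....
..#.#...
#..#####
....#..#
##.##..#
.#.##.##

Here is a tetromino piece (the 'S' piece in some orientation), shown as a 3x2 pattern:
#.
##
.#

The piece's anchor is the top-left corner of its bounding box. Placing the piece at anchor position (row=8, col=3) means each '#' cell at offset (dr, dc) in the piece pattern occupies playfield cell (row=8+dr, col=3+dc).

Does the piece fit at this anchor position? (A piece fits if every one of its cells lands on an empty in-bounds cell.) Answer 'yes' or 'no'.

Check each piece cell at anchor (8, 3):
  offset (0,0) -> (8,3): occupied ('#') -> FAIL
  offset (1,0) -> (9,3): out of bounds -> FAIL
  offset (1,1) -> (9,4): out of bounds -> FAIL
  offset (2,1) -> (10,4): out of bounds -> FAIL
All cells valid: no

Answer: no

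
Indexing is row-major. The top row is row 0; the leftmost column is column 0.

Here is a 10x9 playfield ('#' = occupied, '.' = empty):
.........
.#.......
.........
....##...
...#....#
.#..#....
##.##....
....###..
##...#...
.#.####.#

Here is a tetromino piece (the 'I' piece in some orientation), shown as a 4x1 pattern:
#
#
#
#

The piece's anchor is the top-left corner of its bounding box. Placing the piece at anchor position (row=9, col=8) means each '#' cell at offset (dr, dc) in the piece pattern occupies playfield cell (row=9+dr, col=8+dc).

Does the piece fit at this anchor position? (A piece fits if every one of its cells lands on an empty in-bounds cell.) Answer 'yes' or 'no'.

Answer: no

Derivation:
Check each piece cell at anchor (9, 8):
  offset (0,0) -> (9,8): occupied ('#') -> FAIL
  offset (1,0) -> (10,8): out of bounds -> FAIL
  offset (2,0) -> (11,8): out of bounds -> FAIL
  offset (3,0) -> (12,8): out of bounds -> FAIL
All cells valid: no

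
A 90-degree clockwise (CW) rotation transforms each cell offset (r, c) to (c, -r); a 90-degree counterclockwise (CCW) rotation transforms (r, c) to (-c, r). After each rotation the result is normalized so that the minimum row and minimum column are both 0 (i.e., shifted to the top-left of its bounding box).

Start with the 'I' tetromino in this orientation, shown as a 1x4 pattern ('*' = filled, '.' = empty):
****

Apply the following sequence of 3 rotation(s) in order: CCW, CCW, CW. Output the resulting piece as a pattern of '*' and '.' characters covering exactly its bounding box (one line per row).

Start:
****
After rotation 1 (CCW):
*
*
*
*
After rotation 2 (CCW):
****
After rotation 3 (CW):
*
*
*
*

Answer: *
*
*
*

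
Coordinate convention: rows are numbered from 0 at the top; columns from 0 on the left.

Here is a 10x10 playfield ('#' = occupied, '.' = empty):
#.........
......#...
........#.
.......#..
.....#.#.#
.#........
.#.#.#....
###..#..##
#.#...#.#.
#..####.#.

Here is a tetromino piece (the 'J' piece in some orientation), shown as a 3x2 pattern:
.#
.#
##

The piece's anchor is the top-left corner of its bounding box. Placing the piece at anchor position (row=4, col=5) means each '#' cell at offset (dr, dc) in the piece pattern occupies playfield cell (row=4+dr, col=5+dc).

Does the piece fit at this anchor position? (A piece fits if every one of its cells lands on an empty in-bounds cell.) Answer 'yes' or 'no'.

Answer: no

Derivation:
Check each piece cell at anchor (4, 5):
  offset (0,1) -> (4,6): empty -> OK
  offset (1,1) -> (5,6): empty -> OK
  offset (2,0) -> (6,5): occupied ('#') -> FAIL
  offset (2,1) -> (6,6): empty -> OK
All cells valid: no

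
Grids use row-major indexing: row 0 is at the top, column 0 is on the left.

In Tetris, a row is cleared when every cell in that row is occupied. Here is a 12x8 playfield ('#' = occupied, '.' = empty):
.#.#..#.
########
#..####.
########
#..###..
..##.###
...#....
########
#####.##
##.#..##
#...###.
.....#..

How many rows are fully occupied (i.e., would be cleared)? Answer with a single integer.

Check each row:
  row 0: 5 empty cells -> not full
  row 1: 0 empty cells -> FULL (clear)
  row 2: 3 empty cells -> not full
  row 3: 0 empty cells -> FULL (clear)
  row 4: 4 empty cells -> not full
  row 5: 3 empty cells -> not full
  row 6: 7 empty cells -> not full
  row 7: 0 empty cells -> FULL (clear)
  row 8: 1 empty cell -> not full
  row 9: 3 empty cells -> not full
  row 10: 4 empty cells -> not full
  row 11: 7 empty cells -> not full
Total rows cleared: 3

Answer: 3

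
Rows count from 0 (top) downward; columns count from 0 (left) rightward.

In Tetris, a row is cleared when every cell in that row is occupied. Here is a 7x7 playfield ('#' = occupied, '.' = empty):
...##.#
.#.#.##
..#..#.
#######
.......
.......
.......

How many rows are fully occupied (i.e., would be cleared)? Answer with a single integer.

Check each row:
  row 0: 4 empty cells -> not full
  row 1: 3 empty cells -> not full
  row 2: 5 empty cells -> not full
  row 3: 0 empty cells -> FULL (clear)
  row 4: 7 empty cells -> not full
  row 5: 7 empty cells -> not full
  row 6: 7 empty cells -> not full
Total rows cleared: 1

Answer: 1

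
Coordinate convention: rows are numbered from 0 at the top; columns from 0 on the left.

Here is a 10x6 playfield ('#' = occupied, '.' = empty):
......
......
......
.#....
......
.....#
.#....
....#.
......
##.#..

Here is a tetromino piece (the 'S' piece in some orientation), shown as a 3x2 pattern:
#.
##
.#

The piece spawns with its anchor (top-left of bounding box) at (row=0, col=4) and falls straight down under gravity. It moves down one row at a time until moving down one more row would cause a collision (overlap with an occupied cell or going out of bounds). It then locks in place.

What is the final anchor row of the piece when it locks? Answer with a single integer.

Answer: 2

Derivation:
Spawn at (row=0, col=4). Try each row:
  row 0: fits
  row 1: fits
  row 2: fits
  row 3: blocked -> lock at row 2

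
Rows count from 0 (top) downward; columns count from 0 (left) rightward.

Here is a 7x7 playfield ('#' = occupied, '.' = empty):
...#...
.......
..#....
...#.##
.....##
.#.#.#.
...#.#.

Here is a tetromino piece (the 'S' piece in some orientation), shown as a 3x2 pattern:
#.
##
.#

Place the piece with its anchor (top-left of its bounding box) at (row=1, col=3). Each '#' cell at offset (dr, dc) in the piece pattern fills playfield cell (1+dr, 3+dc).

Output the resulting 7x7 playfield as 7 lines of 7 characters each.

Answer: ...#...
...#...
..###..
...####
.....##
.#.#.#.
...#.#.

Derivation:
Fill (1+0,3+0) = (1,3)
Fill (1+1,3+0) = (2,3)
Fill (1+1,3+1) = (2,4)
Fill (1+2,3+1) = (3,4)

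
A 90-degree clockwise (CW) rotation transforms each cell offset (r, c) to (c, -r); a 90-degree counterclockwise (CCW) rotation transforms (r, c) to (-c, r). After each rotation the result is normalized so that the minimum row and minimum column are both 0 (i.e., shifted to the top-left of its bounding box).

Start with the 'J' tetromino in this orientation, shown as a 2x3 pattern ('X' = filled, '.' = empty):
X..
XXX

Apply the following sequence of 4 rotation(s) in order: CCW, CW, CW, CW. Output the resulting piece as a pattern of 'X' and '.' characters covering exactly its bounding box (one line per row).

Start:
X..
XXX
After rotation 1 (CCW):
.X
.X
XX
After rotation 2 (CW):
X..
XXX
After rotation 3 (CW):
XX
X.
X.
After rotation 4 (CW):
XXX
..X

Answer: XXX
..X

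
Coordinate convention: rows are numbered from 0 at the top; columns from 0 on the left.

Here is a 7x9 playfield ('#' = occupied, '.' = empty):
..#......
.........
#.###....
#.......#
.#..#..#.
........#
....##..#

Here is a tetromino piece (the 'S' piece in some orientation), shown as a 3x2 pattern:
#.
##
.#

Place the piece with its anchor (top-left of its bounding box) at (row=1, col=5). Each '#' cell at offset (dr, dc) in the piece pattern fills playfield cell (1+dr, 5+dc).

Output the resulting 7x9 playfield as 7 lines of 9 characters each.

Fill (1+0,5+0) = (1,5)
Fill (1+1,5+0) = (2,5)
Fill (1+1,5+1) = (2,6)
Fill (1+2,5+1) = (3,6)

Answer: ..#......
.....#...
#.#####..
#.....#.#
.#..#..#.
........#
....##..#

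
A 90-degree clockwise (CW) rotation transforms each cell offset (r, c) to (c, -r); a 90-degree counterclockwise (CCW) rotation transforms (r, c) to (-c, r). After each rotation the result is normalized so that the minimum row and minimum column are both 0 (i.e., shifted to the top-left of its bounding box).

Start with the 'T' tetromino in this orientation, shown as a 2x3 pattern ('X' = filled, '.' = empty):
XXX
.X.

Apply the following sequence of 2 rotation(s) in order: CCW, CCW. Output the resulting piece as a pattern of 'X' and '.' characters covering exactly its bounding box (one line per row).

Answer: .X.
XXX

Derivation:
Start:
XXX
.X.
After rotation 1 (CCW):
X.
XX
X.
After rotation 2 (CCW):
.X.
XXX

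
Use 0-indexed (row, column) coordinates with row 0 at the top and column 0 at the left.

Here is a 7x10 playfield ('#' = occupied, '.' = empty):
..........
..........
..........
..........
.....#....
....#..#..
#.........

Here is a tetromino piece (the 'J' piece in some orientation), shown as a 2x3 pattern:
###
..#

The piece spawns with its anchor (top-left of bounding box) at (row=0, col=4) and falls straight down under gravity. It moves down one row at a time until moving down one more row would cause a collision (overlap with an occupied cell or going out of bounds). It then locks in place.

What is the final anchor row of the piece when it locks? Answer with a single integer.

Answer: 3

Derivation:
Spawn at (row=0, col=4). Try each row:
  row 0: fits
  row 1: fits
  row 2: fits
  row 3: fits
  row 4: blocked -> lock at row 3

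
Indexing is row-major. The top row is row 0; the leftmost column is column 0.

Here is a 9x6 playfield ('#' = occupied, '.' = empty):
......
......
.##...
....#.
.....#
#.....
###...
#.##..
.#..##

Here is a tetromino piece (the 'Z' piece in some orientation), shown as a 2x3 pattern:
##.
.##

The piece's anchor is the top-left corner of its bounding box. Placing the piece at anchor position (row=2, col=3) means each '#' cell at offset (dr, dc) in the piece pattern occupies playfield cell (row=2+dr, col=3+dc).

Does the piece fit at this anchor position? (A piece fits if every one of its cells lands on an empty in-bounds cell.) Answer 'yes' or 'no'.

Answer: no

Derivation:
Check each piece cell at anchor (2, 3):
  offset (0,0) -> (2,3): empty -> OK
  offset (0,1) -> (2,4): empty -> OK
  offset (1,1) -> (3,4): occupied ('#') -> FAIL
  offset (1,2) -> (3,5): empty -> OK
All cells valid: no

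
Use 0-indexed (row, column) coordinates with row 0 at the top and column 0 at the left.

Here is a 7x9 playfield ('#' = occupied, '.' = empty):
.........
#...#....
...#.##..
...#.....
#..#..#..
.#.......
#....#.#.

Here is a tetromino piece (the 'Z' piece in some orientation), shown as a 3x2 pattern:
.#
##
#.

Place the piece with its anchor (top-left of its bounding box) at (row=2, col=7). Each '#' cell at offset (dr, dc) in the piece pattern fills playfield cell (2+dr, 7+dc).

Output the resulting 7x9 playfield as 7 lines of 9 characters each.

Fill (2+0,7+1) = (2,8)
Fill (2+1,7+0) = (3,7)
Fill (2+1,7+1) = (3,8)
Fill (2+2,7+0) = (4,7)

Answer: .........
#...#....
...#.##.#
...#...##
#..#..##.
.#.......
#....#.#.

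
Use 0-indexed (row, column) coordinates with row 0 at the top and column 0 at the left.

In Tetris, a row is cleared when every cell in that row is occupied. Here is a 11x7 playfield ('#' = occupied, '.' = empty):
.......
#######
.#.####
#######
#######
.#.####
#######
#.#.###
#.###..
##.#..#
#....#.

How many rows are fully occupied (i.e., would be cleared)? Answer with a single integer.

Check each row:
  row 0: 7 empty cells -> not full
  row 1: 0 empty cells -> FULL (clear)
  row 2: 2 empty cells -> not full
  row 3: 0 empty cells -> FULL (clear)
  row 4: 0 empty cells -> FULL (clear)
  row 5: 2 empty cells -> not full
  row 6: 0 empty cells -> FULL (clear)
  row 7: 2 empty cells -> not full
  row 8: 3 empty cells -> not full
  row 9: 3 empty cells -> not full
  row 10: 5 empty cells -> not full
Total rows cleared: 4

Answer: 4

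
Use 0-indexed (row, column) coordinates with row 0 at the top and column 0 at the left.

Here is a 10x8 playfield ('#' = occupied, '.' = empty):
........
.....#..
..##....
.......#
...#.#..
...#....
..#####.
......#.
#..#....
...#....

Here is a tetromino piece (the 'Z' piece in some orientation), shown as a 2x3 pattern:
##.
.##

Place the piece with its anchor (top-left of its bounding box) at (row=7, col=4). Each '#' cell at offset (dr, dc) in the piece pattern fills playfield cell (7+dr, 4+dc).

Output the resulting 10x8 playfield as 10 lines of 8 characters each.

Answer: ........
.....#..
..##....
.......#
...#.#..
...#....
..#####.
....###.
#..#.##.
...#....

Derivation:
Fill (7+0,4+0) = (7,4)
Fill (7+0,4+1) = (7,5)
Fill (7+1,4+1) = (8,5)
Fill (7+1,4+2) = (8,6)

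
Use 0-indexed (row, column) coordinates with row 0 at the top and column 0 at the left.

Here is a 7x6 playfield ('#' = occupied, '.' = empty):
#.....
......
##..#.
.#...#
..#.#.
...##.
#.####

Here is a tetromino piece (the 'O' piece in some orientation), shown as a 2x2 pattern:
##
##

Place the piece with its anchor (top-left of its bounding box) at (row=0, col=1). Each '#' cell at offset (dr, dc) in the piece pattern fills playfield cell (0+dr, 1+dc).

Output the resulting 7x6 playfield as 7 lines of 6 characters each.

Answer: ###...
.##...
##..#.
.#...#
..#.#.
...##.
#.####

Derivation:
Fill (0+0,1+0) = (0,1)
Fill (0+0,1+1) = (0,2)
Fill (0+1,1+0) = (1,1)
Fill (0+1,1+1) = (1,2)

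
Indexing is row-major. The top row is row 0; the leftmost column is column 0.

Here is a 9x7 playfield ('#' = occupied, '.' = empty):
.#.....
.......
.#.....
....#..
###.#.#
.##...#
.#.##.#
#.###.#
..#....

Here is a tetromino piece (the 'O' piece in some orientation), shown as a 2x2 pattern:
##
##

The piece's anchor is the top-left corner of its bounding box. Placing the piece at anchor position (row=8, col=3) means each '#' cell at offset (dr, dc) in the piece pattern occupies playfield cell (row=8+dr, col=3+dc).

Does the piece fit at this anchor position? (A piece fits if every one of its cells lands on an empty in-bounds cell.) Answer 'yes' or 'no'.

Answer: no

Derivation:
Check each piece cell at anchor (8, 3):
  offset (0,0) -> (8,3): empty -> OK
  offset (0,1) -> (8,4): empty -> OK
  offset (1,0) -> (9,3): out of bounds -> FAIL
  offset (1,1) -> (9,4): out of bounds -> FAIL
All cells valid: no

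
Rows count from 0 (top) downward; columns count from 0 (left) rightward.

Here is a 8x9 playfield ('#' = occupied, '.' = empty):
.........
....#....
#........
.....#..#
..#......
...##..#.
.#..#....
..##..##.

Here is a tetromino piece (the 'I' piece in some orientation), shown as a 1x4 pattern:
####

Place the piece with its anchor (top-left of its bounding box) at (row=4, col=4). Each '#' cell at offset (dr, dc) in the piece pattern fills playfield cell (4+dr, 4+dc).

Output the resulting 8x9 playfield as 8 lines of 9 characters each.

Answer: .........
....#....
#........
.....#..#
..#.####.
...##..#.
.#..#....
..##..##.

Derivation:
Fill (4+0,4+0) = (4,4)
Fill (4+0,4+1) = (4,5)
Fill (4+0,4+2) = (4,6)
Fill (4+0,4+3) = (4,7)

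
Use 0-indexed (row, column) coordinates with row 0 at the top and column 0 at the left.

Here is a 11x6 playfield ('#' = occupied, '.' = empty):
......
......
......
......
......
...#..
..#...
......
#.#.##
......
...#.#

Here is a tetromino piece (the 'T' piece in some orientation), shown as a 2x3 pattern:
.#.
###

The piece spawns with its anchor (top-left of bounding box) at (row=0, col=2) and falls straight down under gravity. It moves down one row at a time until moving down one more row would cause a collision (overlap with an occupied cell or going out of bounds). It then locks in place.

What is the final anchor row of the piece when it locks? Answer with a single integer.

Spawn at (row=0, col=2). Try each row:
  row 0: fits
  row 1: fits
  row 2: fits
  row 3: fits
  row 4: blocked -> lock at row 3

Answer: 3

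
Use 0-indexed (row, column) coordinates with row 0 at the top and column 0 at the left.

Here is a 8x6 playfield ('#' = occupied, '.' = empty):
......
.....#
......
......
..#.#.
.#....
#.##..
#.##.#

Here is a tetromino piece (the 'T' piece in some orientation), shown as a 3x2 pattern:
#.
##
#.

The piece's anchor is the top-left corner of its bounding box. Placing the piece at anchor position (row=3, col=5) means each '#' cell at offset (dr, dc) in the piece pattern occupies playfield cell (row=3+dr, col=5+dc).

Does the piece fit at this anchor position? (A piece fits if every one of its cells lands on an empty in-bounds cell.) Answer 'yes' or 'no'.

Answer: no

Derivation:
Check each piece cell at anchor (3, 5):
  offset (0,0) -> (3,5): empty -> OK
  offset (1,0) -> (4,5): empty -> OK
  offset (1,1) -> (4,6): out of bounds -> FAIL
  offset (2,0) -> (5,5): empty -> OK
All cells valid: no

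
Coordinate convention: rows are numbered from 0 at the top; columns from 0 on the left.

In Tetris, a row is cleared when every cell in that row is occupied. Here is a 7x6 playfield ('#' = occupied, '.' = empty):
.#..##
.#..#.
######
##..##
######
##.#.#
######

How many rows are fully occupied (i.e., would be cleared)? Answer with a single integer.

Answer: 3

Derivation:
Check each row:
  row 0: 3 empty cells -> not full
  row 1: 4 empty cells -> not full
  row 2: 0 empty cells -> FULL (clear)
  row 3: 2 empty cells -> not full
  row 4: 0 empty cells -> FULL (clear)
  row 5: 2 empty cells -> not full
  row 6: 0 empty cells -> FULL (clear)
Total rows cleared: 3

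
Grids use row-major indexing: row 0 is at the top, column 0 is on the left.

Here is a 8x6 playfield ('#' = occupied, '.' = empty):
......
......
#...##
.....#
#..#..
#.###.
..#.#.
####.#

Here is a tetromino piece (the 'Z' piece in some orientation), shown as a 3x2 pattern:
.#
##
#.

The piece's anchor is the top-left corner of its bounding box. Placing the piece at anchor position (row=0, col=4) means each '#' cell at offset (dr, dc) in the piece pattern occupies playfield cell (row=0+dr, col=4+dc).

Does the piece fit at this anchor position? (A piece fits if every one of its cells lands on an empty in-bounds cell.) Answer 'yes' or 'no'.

Answer: no

Derivation:
Check each piece cell at anchor (0, 4):
  offset (0,1) -> (0,5): empty -> OK
  offset (1,0) -> (1,4): empty -> OK
  offset (1,1) -> (1,5): empty -> OK
  offset (2,0) -> (2,4): occupied ('#') -> FAIL
All cells valid: no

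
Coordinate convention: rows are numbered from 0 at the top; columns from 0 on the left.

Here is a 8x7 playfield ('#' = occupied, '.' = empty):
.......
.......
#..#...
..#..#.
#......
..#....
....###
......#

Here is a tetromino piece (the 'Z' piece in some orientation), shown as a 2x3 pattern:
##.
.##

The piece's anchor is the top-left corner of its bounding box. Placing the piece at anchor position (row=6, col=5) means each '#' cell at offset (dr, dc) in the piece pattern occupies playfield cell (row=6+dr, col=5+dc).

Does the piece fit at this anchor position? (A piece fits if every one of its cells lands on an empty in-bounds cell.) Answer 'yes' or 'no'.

Answer: no

Derivation:
Check each piece cell at anchor (6, 5):
  offset (0,0) -> (6,5): occupied ('#') -> FAIL
  offset (0,1) -> (6,6): occupied ('#') -> FAIL
  offset (1,1) -> (7,6): occupied ('#') -> FAIL
  offset (1,2) -> (7,7): out of bounds -> FAIL
All cells valid: no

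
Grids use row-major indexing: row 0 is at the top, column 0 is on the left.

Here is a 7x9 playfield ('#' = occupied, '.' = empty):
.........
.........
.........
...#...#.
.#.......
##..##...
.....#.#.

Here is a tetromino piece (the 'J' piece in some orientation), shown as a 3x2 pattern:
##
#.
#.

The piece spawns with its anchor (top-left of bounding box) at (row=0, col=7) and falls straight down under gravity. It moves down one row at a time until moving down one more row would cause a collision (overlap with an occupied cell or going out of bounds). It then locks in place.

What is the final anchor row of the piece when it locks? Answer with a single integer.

Answer: 0

Derivation:
Spawn at (row=0, col=7). Try each row:
  row 0: fits
  row 1: blocked -> lock at row 0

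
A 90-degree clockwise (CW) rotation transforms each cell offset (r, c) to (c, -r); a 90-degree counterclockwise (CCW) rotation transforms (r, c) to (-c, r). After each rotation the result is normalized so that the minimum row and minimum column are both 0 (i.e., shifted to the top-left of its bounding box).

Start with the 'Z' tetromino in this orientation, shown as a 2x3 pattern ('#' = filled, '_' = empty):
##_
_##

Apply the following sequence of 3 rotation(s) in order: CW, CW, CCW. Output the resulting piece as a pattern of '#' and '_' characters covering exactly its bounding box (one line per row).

Answer: _#
##
#_

Derivation:
Start:
##_
_##
After rotation 1 (CW):
_#
##
#_
After rotation 2 (CW):
##_
_##
After rotation 3 (CCW):
_#
##
#_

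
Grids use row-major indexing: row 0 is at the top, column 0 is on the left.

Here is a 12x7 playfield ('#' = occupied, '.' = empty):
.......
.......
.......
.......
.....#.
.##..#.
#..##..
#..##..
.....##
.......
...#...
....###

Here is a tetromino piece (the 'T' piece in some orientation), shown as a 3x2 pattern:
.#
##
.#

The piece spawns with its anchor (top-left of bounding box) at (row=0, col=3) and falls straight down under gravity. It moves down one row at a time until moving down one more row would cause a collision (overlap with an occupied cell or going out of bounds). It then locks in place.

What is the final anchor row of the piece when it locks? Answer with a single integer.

Answer: 3

Derivation:
Spawn at (row=0, col=3). Try each row:
  row 0: fits
  row 1: fits
  row 2: fits
  row 3: fits
  row 4: blocked -> lock at row 3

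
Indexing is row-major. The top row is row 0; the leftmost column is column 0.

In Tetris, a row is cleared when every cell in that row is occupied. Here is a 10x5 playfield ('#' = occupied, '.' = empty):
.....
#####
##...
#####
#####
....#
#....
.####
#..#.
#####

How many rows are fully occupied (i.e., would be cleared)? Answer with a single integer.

Answer: 4

Derivation:
Check each row:
  row 0: 5 empty cells -> not full
  row 1: 0 empty cells -> FULL (clear)
  row 2: 3 empty cells -> not full
  row 3: 0 empty cells -> FULL (clear)
  row 4: 0 empty cells -> FULL (clear)
  row 5: 4 empty cells -> not full
  row 6: 4 empty cells -> not full
  row 7: 1 empty cell -> not full
  row 8: 3 empty cells -> not full
  row 9: 0 empty cells -> FULL (clear)
Total rows cleared: 4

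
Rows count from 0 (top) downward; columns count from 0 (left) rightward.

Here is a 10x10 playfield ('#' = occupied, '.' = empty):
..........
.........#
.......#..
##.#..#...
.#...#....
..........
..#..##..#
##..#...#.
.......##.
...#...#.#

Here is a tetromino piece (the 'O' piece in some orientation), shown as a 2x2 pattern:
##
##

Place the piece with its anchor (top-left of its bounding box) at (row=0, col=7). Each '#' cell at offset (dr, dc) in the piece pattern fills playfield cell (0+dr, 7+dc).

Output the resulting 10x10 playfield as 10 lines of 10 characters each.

Answer: .......##.
.......###
.......#..
##.#..#...
.#...#....
..........
..#..##..#
##..#...#.
.......##.
...#...#.#

Derivation:
Fill (0+0,7+0) = (0,7)
Fill (0+0,7+1) = (0,8)
Fill (0+1,7+0) = (1,7)
Fill (0+1,7+1) = (1,8)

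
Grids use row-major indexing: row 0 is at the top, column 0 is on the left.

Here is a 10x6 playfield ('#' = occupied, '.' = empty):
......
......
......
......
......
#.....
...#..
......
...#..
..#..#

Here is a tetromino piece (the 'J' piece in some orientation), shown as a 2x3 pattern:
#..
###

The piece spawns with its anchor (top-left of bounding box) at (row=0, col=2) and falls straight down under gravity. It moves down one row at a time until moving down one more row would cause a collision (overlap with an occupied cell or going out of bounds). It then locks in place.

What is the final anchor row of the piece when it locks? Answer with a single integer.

Answer: 4

Derivation:
Spawn at (row=0, col=2). Try each row:
  row 0: fits
  row 1: fits
  row 2: fits
  row 3: fits
  row 4: fits
  row 5: blocked -> lock at row 4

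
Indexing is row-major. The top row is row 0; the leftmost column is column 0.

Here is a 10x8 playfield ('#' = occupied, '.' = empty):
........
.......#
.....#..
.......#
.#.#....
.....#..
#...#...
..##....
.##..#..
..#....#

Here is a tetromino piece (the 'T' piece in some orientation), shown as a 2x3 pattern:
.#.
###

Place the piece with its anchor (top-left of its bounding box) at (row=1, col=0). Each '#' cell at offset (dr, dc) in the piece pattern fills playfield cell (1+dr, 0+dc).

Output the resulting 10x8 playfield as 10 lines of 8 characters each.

Answer: ........
.#.....#
###..#..
.......#
.#.#....
.....#..
#...#...
..##....
.##..#..
..#....#

Derivation:
Fill (1+0,0+1) = (1,1)
Fill (1+1,0+0) = (2,0)
Fill (1+1,0+1) = (2,1)
Fill (1+1,0+2) = (2,2)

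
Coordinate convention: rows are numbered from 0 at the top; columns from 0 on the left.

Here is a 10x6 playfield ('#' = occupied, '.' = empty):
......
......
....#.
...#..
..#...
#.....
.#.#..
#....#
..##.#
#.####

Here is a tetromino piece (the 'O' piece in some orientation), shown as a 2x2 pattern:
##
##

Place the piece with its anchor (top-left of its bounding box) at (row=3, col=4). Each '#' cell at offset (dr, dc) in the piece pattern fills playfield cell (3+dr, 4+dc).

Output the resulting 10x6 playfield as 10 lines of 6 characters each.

Answer: ......
......
....#.
...###
..#.##
#.....
.#.#..
#....#
..##.#
#.####

Derivation:
Fill (3+0,4+0) = (3,4)
Fill (3+0,4+1) = (3,5)
Fill (3+1,4+0) = (4,4)
Fill (3+1,4+1) = (4,5)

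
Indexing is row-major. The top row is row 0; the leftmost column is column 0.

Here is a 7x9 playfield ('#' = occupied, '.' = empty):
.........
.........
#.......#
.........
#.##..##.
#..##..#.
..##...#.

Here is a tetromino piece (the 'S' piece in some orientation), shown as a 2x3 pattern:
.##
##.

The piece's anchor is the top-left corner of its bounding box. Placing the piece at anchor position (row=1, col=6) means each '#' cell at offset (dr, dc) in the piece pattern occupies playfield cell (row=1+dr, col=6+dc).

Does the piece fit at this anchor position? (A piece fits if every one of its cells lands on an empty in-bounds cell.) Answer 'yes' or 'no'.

Check each piece cell at anchor (1, 6):
  offset (0,1) -> (1,7): empty -> OK
  offset (0,2) -> (1,8): empty -> OK
  offset (1,0) -> (2,6): empty -> OK
  offset (1,1) -> (2,7): empty -> OK
All cells valid: yes

Answer: yes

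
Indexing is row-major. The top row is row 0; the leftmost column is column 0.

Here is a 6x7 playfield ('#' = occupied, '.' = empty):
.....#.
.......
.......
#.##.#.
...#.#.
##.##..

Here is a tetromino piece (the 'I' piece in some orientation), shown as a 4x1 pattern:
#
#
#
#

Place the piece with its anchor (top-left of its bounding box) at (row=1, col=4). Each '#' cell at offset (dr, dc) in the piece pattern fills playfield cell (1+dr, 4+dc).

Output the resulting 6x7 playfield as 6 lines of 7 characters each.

Answer: .....#.
....#..
....#..
#.####.
...###.
##.##..

Derivation:
Fill (1+0,4+0) = (1,4)
Fill (1+1,4+0) = (2,4)
Fill (1+2,4+0) = (3,4)
Fill (1+3,4+0) = (4,4)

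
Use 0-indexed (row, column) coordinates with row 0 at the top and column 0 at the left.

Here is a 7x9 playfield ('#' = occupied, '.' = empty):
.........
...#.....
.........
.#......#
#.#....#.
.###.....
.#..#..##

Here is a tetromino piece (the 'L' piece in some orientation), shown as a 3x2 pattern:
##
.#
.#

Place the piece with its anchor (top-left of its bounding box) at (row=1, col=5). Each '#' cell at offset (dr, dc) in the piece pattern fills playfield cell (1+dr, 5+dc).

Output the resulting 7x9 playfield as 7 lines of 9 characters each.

Answer: .........
...#.##..
......#..
.#....#.#
#.#....#.
.###.....
.#..#..##

Derivation:
Fill (1+0,5+0) = (1,5)
Fill (1+0,5+1) = (1,6)
Fill (1+1,5+1) = (2,6)
Fill (1+2,5+1) = (3,6)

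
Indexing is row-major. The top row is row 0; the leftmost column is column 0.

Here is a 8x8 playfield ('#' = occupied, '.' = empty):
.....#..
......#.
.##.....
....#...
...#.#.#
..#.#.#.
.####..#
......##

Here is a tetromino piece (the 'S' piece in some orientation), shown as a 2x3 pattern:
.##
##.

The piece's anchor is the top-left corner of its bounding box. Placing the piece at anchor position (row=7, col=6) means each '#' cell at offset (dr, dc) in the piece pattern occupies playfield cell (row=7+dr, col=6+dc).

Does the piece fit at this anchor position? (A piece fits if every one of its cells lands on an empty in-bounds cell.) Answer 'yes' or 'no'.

Answer: no

Derivation:
Check each piece cell at anchor (7, 6):
  offset (0,1) -> (7,7): occupied ('#') -> FAIL
  offset (0,2) -> (7,8): out of bounds -> FAIL
  offset (1,0) -> (8,6): out of bounds -> FAIL
  offset (1,1) -> (8,7): out of bounds -> FAIL
All cells valid: no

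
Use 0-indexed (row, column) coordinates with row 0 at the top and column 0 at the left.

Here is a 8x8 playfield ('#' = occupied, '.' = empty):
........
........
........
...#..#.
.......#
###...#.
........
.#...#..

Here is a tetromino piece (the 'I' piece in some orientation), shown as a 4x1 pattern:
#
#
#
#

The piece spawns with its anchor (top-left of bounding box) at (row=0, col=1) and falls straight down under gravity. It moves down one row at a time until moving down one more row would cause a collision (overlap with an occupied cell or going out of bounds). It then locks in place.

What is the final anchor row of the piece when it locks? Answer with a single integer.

Answer: 1

Derivation:
Spawn at (row=0, col=1). Try each row:
  row 0: fits
  row 1: fits
  row 2: blocked -> lock at row 1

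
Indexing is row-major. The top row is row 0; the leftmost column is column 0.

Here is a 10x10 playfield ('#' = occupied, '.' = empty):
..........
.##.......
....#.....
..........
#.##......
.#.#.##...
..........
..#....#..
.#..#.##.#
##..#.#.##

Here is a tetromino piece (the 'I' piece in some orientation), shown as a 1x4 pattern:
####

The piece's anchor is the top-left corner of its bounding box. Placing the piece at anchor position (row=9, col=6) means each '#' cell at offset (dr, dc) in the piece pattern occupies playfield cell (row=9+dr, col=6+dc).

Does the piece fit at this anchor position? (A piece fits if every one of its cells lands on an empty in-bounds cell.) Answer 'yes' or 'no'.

Answer: no

Derivation:
Check each piece cell at anchor (9, 6):
  offset (0,0) -> (9,6): occupied ('#') -> FAIL
  offset (0,1) -> (9,7): empty -> OK
  offset (0,2) -> (9,8): occupied ('#') -> FAIL
  offset (0,3) -> (9,9): occupied ('#') -> FAIL
All cells valid: no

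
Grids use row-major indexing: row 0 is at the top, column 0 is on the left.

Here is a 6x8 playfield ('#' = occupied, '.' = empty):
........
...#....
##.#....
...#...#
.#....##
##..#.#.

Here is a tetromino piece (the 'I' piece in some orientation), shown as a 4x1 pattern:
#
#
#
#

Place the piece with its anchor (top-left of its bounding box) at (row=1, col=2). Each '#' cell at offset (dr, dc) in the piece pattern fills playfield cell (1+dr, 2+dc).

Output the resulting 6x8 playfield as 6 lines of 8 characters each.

Answer: ........
..##....
####....
..##...#
.##...##
##..#.#.

Derivation:
Fill (1+0,2+0) = (1,2)
Fill (1+1,2+0) = (2,2)
Fill (1+2,2+0) = (3,2)
Fill (1+3,2+0) = (4,2)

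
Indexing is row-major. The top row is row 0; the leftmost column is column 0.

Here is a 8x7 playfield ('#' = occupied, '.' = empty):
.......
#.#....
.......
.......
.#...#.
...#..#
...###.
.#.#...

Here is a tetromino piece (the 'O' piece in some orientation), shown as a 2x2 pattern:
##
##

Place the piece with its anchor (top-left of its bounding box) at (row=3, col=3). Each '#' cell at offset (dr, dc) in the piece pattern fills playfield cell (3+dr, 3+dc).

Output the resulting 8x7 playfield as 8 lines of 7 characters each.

Fill (3+0,3+0) = (3,3)
Fill (3+0,3+1) = (3,4)
Fill (3+1,3+0) = (4,3)
Fill (3+1,3+1) = (4,4)

Answer: .......
#.#....
.......
...##..
.#.###.
...#..#
...###.
.#.#...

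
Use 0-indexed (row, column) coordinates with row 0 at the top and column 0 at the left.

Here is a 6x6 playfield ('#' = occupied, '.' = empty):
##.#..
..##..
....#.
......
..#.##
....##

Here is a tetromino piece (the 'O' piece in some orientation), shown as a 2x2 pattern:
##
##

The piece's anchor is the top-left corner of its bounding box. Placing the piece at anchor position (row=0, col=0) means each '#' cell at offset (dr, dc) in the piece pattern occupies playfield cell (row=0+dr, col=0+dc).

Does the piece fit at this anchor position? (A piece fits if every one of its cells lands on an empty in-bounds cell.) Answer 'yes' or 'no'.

Answer: no

Derivation:
Check each piece cell at anchor (0, 0):
  offset (0,0) -> (0,0): occupied ('#') -> FAIL
  offset (0,1) -> (0,1): occupied ('#') -> FAIL
  offset (1,0) -> (1,0): empty -> OK
  offset (1,1) -> (1,1): empty -> OK
All cells valid: no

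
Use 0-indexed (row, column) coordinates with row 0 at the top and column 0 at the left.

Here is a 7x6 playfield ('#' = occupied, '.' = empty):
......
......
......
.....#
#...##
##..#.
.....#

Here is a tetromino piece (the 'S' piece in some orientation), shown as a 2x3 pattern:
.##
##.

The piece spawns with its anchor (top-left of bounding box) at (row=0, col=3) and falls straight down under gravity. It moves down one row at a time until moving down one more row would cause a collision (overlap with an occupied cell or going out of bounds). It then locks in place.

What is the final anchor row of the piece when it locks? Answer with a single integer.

Answer: 2

Derivation:
Spawn at (row=0, col=3). Try each row:
  row 0: fits
  row 1: fits
  row 2: fits
  row 3: blocked -> lock at row 2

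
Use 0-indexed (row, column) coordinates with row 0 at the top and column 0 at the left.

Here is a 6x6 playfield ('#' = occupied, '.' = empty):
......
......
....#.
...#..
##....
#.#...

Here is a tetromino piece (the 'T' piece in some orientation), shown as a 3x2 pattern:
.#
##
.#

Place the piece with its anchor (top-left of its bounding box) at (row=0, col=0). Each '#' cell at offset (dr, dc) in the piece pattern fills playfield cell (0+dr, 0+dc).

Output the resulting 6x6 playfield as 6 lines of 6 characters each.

Answer: .#....
##....
.#..#.
...#..
##....
#.#...

Derivation:
Fill (0+0,0+1) = (0,1)
Fill (0+1,0+0) = (1,0)
Fill (0+1,0+1) = (1,1)
Fill (0+2,0+1) = (2,1)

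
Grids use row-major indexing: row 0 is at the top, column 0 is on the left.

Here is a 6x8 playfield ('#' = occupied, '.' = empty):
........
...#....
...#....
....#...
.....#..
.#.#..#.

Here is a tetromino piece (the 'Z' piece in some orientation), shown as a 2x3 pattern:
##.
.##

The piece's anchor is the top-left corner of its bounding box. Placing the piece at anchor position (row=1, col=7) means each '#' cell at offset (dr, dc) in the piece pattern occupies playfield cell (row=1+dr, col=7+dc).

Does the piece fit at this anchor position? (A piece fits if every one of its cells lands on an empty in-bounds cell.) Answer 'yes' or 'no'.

Answer: no

Derivation:
Check each piece cell at anchor (1, 7):
  offset (0,0) -> (1,7): empty -> OK
  offset (0,1) -> (1,8): out of bounds -> FAIL
  offset (1,1) -> (2,8): out of bounds -> FAIL
  offset (1,2) -> (2,9): out of bounds -> FAIL
All cells valid: no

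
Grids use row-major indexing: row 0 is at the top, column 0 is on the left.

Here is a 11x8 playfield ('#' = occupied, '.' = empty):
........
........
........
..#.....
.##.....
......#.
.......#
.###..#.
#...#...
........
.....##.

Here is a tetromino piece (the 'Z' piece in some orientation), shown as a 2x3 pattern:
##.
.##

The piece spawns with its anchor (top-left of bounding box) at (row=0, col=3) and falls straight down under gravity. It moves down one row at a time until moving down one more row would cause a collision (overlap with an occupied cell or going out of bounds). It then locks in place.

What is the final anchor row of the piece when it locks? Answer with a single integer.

Spawn at (row=0, col=3). Try each row:
  row 0: fits
  row 1: fits
  row 2: fits
  row 3: fits
  row 4: fits
  row 5: fits
  row 6: fits
  row 7: blocked -> lock at row 6

Answer: 6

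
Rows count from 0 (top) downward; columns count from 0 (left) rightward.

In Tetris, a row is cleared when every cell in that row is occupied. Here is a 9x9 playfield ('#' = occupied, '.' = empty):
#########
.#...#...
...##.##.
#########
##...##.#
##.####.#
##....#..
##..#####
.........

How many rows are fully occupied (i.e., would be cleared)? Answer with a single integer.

Check each row:
  row 0: 0 empty cells -> FULL (clear)
  row 1: 7 empty cells -> not full
  row 2: 5 empty cells -> not full
  row 3: 0 empty cells -> FULL (clear)
  row 4: 4 empty cells -> not full
  row 5: 2 empty cells -> not full
  row 6: 6 empty cells -> not full
  row 7: 2 empty cells -> not full
  row 8: 9 empty cells -> not full
Total rows cleared: 2

Answer: 2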